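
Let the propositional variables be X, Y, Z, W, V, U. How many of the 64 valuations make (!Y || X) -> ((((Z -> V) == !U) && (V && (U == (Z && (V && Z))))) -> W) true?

61

Initial set: {((!Y || X) -> ((((Z -> V) == !U) && (V && (U == (Z && (V && Z))))) -> W))}.
((!Y || X) -> ((((Z -> V) == !U) && (V && (U == (Z && (V && Z))))) -> W)): β-rule — branch into !(!Y || X)  //  ((((Z -> V) == !U) && (V && (U == (Z && (V && Z))))) -> W).
  branch 1 (add !(!Y || X)):
    !(!Y || X): α-rule — add !!Y, !X.
    ○ open, literals {X=false, Y=true}.
  branch 2 (add ((((Z -> V) == !U) && (V && (U == (Z && (V && Z))))) -> W)):
    ((((Z -> V) == !U) && (V && (U == (Z && (V && Z))))) -> W): β-rule — branch into !(((Z -> V) == !U) && (V && (U == (Z && (V && Z)))))  //  W.
      branch 2.1 (add !(((Z -> V) == !U) && (V && (U == (Z && (V && Z)))))):
        !(((Z -> V) == !U) && (V && (U == (Z && (V && Z))))): β-rule — branch into !((Z -> V) == !U)  //  !(V && (U == (Z && (V && Z)))).
          branch 2.1.1 (add !((Z -> V) == !U)):
            !((Z -> V) == !U): β-rule — branch into (Z -> V), !!U  //  !(Z -> V), !U.
              branch 2.1.1.1 (add (Z -> V), !!U):
                (Z -> V): β-rule — branch into !Z  //  V.
                  branch 2.1.1.1.1 (add !Z):
                    ○ open, literals {U=true, Z=false}.
                  branch 2.1.1.1.2 (add V):
                    ○ open, literals {U=true, V=true}.
              branch 2.1.1.2 (add !(Z -> V), !U):
                !(Z -> V): α-rule — add Z, !V.
                ○ open, literals {U=false, V=false, Z=true}.
          branch 2.1.2 (add !(V && (U == (Z && (V && Z))))):
            !(V && (U == (Z && (V && Z)))): β-rule — branch into !V  //  !(U == (Z && (V && Z))).
              branch 2.1.2.1 (add !V):
                ○ open, literals {V=false}.
              branch 2.1.2.2 (add !(U == (Z && (V && Z)))):
                !(U == (Z && (V && Z))): β-rule — branch into U, !(Z && (V && Z))  //  !U, (Z && (V && Z)).
                  branch 2.1.2.2.1 (add U, !(Z && (V && Z))):
                    !(Z && (V && Z)): β-rule — branch into !Z  //  !(V && Z).
                      branch 2.1.2.2.1.1 (add !Z):
                        ○ open, literals {U=true, Z=false}.
                      branch 2.1.2.2.1.2 (add !(V && Z)):
                        !(V && Z): β-rule — branch into !V  //  !Z.
                          branch 2.1.2.2.1.2.1 (add !V):
                            ○ open, literals {U=true, V=false}.
                          branch 2.1.2.2.1.2.2 (add !Z):
                            ○ open, literals {U=true, Z=false}.
                  branch 2.1.2.2.2 (add !U, (Z && (V && Z))):
                    (Z && (V && Z)): α-rule — add Z, (V && Z).
                    (V && Z): α-rule — add V, Z.
                    ○ open, literals {U=false, V=true, Z=true}.
      branch 2.2 (add W):
        ○ open, literals {W=true}.
0 branches closed, 10 open.
Each open branch fixes some atoms; the unmentioned ones are free. Counting distinct full assignments: branch {X=false, Y=true} (Z, W, V, U) contributes 16 new; branch {U=true, Z=false} (X, Y, W, V) contributes 12 new; branch {U=true, V=true} (X, Y, Z, W) contributes 6 new; branch {U=false, V=false, Z=true} (X, Y, W) contributes 6 new; branch {V=false} (X, Y, Z, W, U) contributes 12 new; branch {U=true, Z=false} (X, Y, W, V) contributes 0 new; branch {U=true, V=false} (X, Y, Z, W) contributes 0 new; branch {U=true, Z=false} (X, Y, W, V) contributes 0 new; branch {U=false, V=true, Z=true} (X, Y, W) contributes 6 new; branch {W=true} (X, Y, Z, V, U) contributes 3 new. Total: 61.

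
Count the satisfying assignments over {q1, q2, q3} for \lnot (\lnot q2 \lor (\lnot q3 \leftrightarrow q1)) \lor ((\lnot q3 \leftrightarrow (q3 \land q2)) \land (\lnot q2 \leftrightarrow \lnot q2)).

Initial set: {T (\lnot (\lnot q2 \lor (\lnot q3 \leftrightarrow q1)) \lor ((\lnot q3 \leftrightarrow (q3 \land q2)) \land (\lnot q2 \leftrightarrow \lnot q2)))}.
T (\lnot (\lnot q2 \lor (\lnot q3 \leftrightarrow q1)) \lor ((\lnot q3 \leftrightarrow (q3 \land q2)) \land (\lnot q2 \leftrightarrow \lnot q2))): β-rule — branch into T \lnot (\lnot q2 \lor (\lnot q3 \leftrightarrow q1))  //  T ((\lnot q3 \leftrightarrow (q3 \land q2)) \land (\lnot q2 \leftrightarrow \lnot q2)).
  branch 1 (add T \lnot (\lnot q2 \lor (\lnot q3 \leftrightarrow q1))):
    T \lnot (\lnot q2 \lor (\lnot q3 \leftrightarrow q1)): α-rule — add F \lnot q2, F (\lnot q3 \leftrightarrow q1).
    F (\lnot q3 \leftrightarrow q1): β-rule — branch into T \lnot q3, F q1  //  F \lnot q3, T q1.
      branch 1.1 (add T \lnot q3, F q1):
        ○ open, literals {q1=0, q2=1, q3=0}.
      branch 1.2 (add F \lnot q3, T q1):
        ○ open, literals {q1=1, q2=1, q3=1}.
  branch 2 (add T ((\lnot q3 \leftrightarrow (q3 \land q2)) \land (\lnot q2 \leftrightarrow \lnot q2))):
    T ((\lnot q3 \leftrightarrow (q3 \land q2)) \land (\lnot q2 \leftrightarrow \lnot q2)): α-rule — add T (\lnot q3 \leftrightarrow (q3 \land q2)), T (\lnot q2 \leftrightarrow \lnot q2).
    T (\lnot q3 \leftrightarrow (q3 \land q2)): β-rule — branch into T \lnot q3, T (q3 \land q2)  //  F \lnot q3, F (q3 \land q2).
      branch 2.1 (add T \lnot q3, T (q3 \land q2)):
        T (q3 \land q2): α-rule — add T q3, T q2.
        × closes — contains both q3 and \lnot q3.
      branch 2.2 (add F \lnot q3, F (q3 \land q2)):
        T (\lnot q2 \leftrightarrow \lnot q2): β-rule — branch into T \lnot q2, T \lnot q2  //  F \lnot q2, F \lnot q2.
          branch 2.2.1 (add T \lnot q2, T \lnot q2):
            F (q3 \land q2): β-rule — branch into F q3  //  F q2.
              branch 2.2.1.1 (add F q3):
                × closes — contains both q3 and \lnot q3.
              branch 2.2.1.2 (add F q2):
                ○ open, literals {q2=0, q3=1}.
          branch 2.2.2 (add F \lnot q2, F \lnot q2):
            F (q3 \land q2): β-rule — branch into F q3  //  F q2.
              branch 2.2.2.1 (add F q3):
                × closes — contains both q3 and \lnot q3.
              branch 2.2.2.2 (add F q2):
                × closes — contains both q2 and \lnot q2.
4 branches closed, 3 open.
Each open branch fixes some atoms; the unmentioned ones are free. Counting distinct full assignments: branch {q1=0, q2=1, q3=0} (none free) contributes 1 new; branch {q1=1, q2=1, q3=1} (none free) contributes 1 new; branch {q2=0, q3=1} (q1) contributes 2 new. Total: 4.

4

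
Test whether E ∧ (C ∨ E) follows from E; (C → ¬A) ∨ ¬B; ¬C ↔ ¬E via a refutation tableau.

Initial set: {E; ((C → ¬A) ∨ ¬B); (¬C ↔ ¬E); ¬(E ∧ (C ∨ E))}.
((C → ¬A) ∨ ¬B): β-rule — branch into (C → ¬A)  //  ¬B.
  branch 1 (add (C → ¬A)):
    (¬C ↔ ¬E): β-rule — branch into ¬C, ¬E  //  ¬¬C, ¬¬E.
      branch 1.1 (add ¬C, ¬E):
        × closes — contains both E and ¬E.
      branch 1.2 (add ¬¬C, ¬¬E):
        ¬(E ∧ (C ∨ E)): β-rule — branch into ¬E  //  ¬(C ∨ E).
          branch 1.2.1 (add ¬E):
            × closes — contains both E and ¬E.
          branch 1.2.2 (add ¬(C ∨ E)):
            ¬(C ∨ E): α-rule — add ¬C, ¬E.
            × closes — contains both C and ¬C.
  branch 2 (add ¬B):
    (¬C ↔ ¬E): β-rule — branch into ¬C, ¬E  //  ¬¬C, ¬¬E.
      branch 2.1 (add ¬C, ¬E):
        × closes — contains both E and ¬E.
      branch 2.2 (add ¬¬C, ¬¬E):
        ¬(E ∧ (C ∨ E)): β-rule — branch into ¬E  //  ¬(C ∨ E).
          branch 2.2.1 (add ¬E):
            × closes — contains both E and ¬E.
          branch 2.2.2 (add ¬(C ∨ E)):
            ¬(C ∨ E): α-rule — add ¬C, ¬E.
            × closes — contains both C and ¬C.
All 6 branches close.
Every branch closed, so the premises entail the conclusion.

Yes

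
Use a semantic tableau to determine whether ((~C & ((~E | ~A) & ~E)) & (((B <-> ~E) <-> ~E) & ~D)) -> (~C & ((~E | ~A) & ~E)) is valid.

Assume the negation and expand:
Initial set: {~(((~C & ((~E | ~A) & ~E)) & (((B <-> ~E) <-> ~E) & ~D)) -> (~C & ((~E | ~A) & ~E)))}.
~(((~C & ((~E | ~A) & ~E)) & (((B <-> ~E) <-> ~E) & ~D)) -> (~C & ((~E | ~A) & ~E))): α-rule — add ((~C & ((~E | ~A) & ~E)) & (((B <-> ~E) <-> ~E) & ~D)), ~(~C & ((~E | ~A) & ~E)).
((~C & ((~E | ~A) & ~E)) & (((B <-> ~E) <-> ~E) & ~D)): α-rule — add (~C & ((~E | ~A) & ~E)), (((B <-> ~E) <-> ~E) & ~D).
(~C & ((~E | ~A) & ~E)): α-rule — add ~C, ((~E | ~A) & ~E).
(((B <-> ~E) <-> ~E) & ~D): α-rule — add ((B <-> ~E) <-> ~E), ~D.
((~E | ~A) & ~E): α-rule — add (~E | ~A), ~E.
~(~C & ((~E | ~A) & ~E)): β-rule — branch into ~~C  //  ~((~E | ~A) & ~E).
  branch 1 (add ~~C):
    × closes — contains both C and ~C.
  branch 2 (add ~((~E | ~A) & ~E)):
    ((B <-> ~E) <-> ~E): β-rule — branch into (B <-> ~E), ~E  //  ~(B <-> ~E), ~~E.
      branch 2.1 (add (B <-> ~E), ~E):
        (~E | ~A): β-rule — branch into ~E  //  ~A.
          branch 2.1.1 (add ~E):
            ~((~E | ~A) & ~E): β-rule — branch into ~(~E | ~A)  //  ~~E.
              branch 2.1.1.1 (add ~(~E | ~A)):
                ~(~E | ~A): α-rule — add ~~E, ~~A.
                × closes — contains both E and ~E.
              branch 2.1.1.2 (add ~~E):
                × closes — contains both E and ~E.
          branch 2.1.2 (add ~A):
            ~((~E | ~A) & ~E): β-rule — branch into ~(~E | ~A)  //  ~~E.
              branch 2.1.2.1 (add ~(~E | ~A)):
                ~(~E | ~A): α-rule — add ~~E, ~~A.
                × closes — contains both E and ~E.
              branch 2.1.2.2 (add ~~E):
                × closes — contains both E and ~E.
      branch 2.2 (add ~(B <-> ~E), ~~E):
        × closes — contains both E and ~E.
All 6 branches close.
Every branch closed, so the negation is unsatisfiable and the formula is valid.

Valid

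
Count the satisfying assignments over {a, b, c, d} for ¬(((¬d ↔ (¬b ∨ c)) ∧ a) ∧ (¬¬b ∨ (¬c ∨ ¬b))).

Initial set: {T ¬(((¬d ↔ (¬b ∨ c)) ∧ a) ∧ (¬¬b ∨ (¬c ∨ ¬b)))}.
T ¬(((¬d ↔ (¬b ∨ c)) ∧ a) ∧ (¬¬b ∨ (¬c ∨ ¬b))): β-rule — branch into F ((¬d ↔ (¬b ∨ c)) ∧ a)  //  F (¬¬b ∨ (¬c ∨ ¬b)).
  branch 1 (add F ((¬d ↔ (¬b ∨ c)) ∧ a)):
    F ((¬d ↔ (¬b ∨ c)) ∧ a): β-rule — branch into F (¬d ↔ (¬b ∨ c))  //  F a.
      branch 1.1 (add F (¬d ↔ (¬b ∨ c))):
        F (¬d ↔ (¬b ∨ c)): β-rule — branch into T ¬d, F (¬b ∨ c)  //  F ¬d, T (¬b ∨ c).
          branch 1.1.1 (add T ¬d, F (¬b ∨ c)):
            F (¬b ∨ c): α-rule — add F ¬b, F c.
            ○ open, literals {b=T, c=F, d=F}.
          branch 1.1.2 (add F ¬d, T (¬b ∨ c)):
            T (¬b ∨ c): β-rule — branch into T ¬b  //  T c.
              branch 1.1.2.1 (add T ¬b):
                ○ open, literals {b=F, d=T}.
              branch 1.1.2.2 (add T c):
                ○ open, literals {c=T, d=T}.
      branch 1.2 (add F a):
        ○ open, literals {a=F}.
  branch 2 (add F (¬¬b ∨ (¬c ∨ ¬b))):
    F (¬¬b ∨ (¬c ∨ ¬b)): α-rule — add F ¬¬b, F (¬c ∨ ¬b).
    F ¬¬b: drop double negation, giving F b.
    F (¬c ∨ ¬b): α-rule — add F ¬c, F ¬b.
    × closes — contains both b and ¬b.
1 branch closed, 4 open.
Each open branch fixes some atoms; the unmentioned ones are free. Counting distinct full assignments: branch {b=T, c=F, d=F} (a) contributes 2 new; branch {b=F, d=T} (a, c) contributes 4 new; branch {c=T, d=T} (a, b) contributes 2 new; branch {a=F} (b, c, d) contributes 4 new. Total: 12.

12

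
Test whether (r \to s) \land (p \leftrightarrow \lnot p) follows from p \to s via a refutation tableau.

No

Initial set: {T (p \to s); F ((r \to s) \land (p \leftrightarrow \lnot p))}.
T (p \to s): β-rule — branch into F p  //  T s.
  branch 1 (add F p):
    F ((r \to s) \land (p \leftrightarrow \lnot p)): β-rule — branch into F (r \to s)  //  F (p \leftrightarrow \lnot p).
      branch 1.1 (add F (r \to s)):
        F (r \to s): α-rule — add T r, F s.
        ○ open, literals {p=0, r=1, s=0}.
      branch 1.2 (add F (p \leftrightarrow \lnot p)):
        F (p \leftrightarrow \lnot p): β-rule — branch into T p, F \lnot p  //  F p, T \lnot p.
          branch 1.2.1 (add T p, F \lnot p):
            × closes — contains both p and \lnot p.
          branch 1.2.2 (add F p, T \lnot p):
            ○ open, literals {p=0}.
  branch 2 (add T s):
    F ((r \to s) \land (p \leftrightarrow \lnot p)): β-rule — branch into F (r \to s)  //  F (p \leftrightarrow \lnot p).
      branch 2.1 (add F (r \to s)):
        F (r \to s): α-rule — add T r, F s.
        × closes — contains both s and \lnot s.
      branch 2.2 (add F (p \leftrightarrow \lnot p)):
        F (p \leftrightarrow \lnot p): β-rule — branch into T p, F \lnot p  //  F p, T \lnot p.
          branch 2.2.1 (add T p, F \lnot p):
            ○ open, literals {p=1, s=1}.
          branch 2.2.2 (add F p, T \lnot p):
            ○ open, literals {p=0, s=1}.
2 branches closed, 4 open.
An open branch gives a countermodel: p=0, r=1, s=0 (unmentioned atoms arbitrary); the premises hold there but the conclusion fails.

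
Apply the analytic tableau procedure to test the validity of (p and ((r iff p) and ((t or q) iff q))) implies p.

Assume the negation and expand:
Initial set: {F ((p and ((r iff p) and ((t or q) iff q))) implies p)}.
F ((p and ((r iff p) and ((t or q) iff q))) implies p): α-rule — add T (p and ((r iff p) and ((t or q) iff q))), F p.
T (p and ((r iff p) and ((t or q) iff q))): α-rule — add T p, T ((r iff p) and ((t or q) iff q)).
× closes — contains both p and not p.
All 1 branch closes.
Every branch closed, so the negation is unsatisfiable and the formula is valid.

Valid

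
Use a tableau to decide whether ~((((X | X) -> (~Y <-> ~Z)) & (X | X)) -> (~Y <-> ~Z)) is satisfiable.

Unsatisfiable

Initial set: {T ~((((X | X) -> (~Y <-> ~Z)) & (X | X)) -> (~Y <-> ~Z))}.
T ~((((X | X) -> (~Y <-> ~Z)) & (X | X)) -> (~Y <-> ~Z)): α-rule — add T (((X | X) -> (~Y <-> ~Z)) & (X | X)), F (~Y <-> ~Z).
T (((X | X) -> (~Y <-> ~Z)) & (X | X)): α-rule — add T ((X | X) -> (~Y <-> ~Z)), T (X | X).
F (~Y <-> ~Z): β-rule — branch into T ~Y, F ~Z  //  F ~Y, T ~Z.
  branch 1 (add T ~Y, F ~Z):
    T ((X | X) -> (~Y <-> ~Z)): β-rule — branch into F (X | X)  //  T (~Y <-> ~Z).
      branch 1.1 (add F (X | X)):
        F (X | X): α-rule — add F X, F X.
        T (X | X): β-rule — branch into T X  //  T X.
          branch 1.1.1 (add T X):
            × closes — contains both X and ~X.
          branch 1.1.2 (add T X):
            × closes — contains both X and ~X.
      branch 1.2 (add T (~Y <-> ~Z)):
        T (X | X): β-rule — branch into T X  //  T X.
          branch 1.2.1 (add T X):
            T (~Y <-> ~Z): β-rule — branch into T ~Y, T ~Z  //  F ~Y, F ~Z.
              branch 1.2.1.1 (add T ~Y, T ~Z):
                × closes — contains both Z and ~Z.
              branch 1.2.1.2 (add F ~Y, F ~Z):
                × closes — contains both Y and ~Y.
          branch 1.2.2 (add T X):
            T (~Y <-> ~Z): β-rule — branch into T ~Y, T ~Z  //  F ~Y, F ~Z.
              branch 1.2.2.1 (add T ~Y, T ~Z):
                × closes — contains both Z and ~Z.
              branch 1.2.2.2 (add F ~Y, F ~Z):
                × closes — contains both Y and ~Y.
  branch 2 (add F ~Y, T ~Z):
    T ((X | X) -> (~Y <-> ~Z)): β-rule — branch into F (X | X)  //  T (~Y <-> ~Z).
      branch 2.1 (add F (X | X)):
        F (X | X): α-rule — add F X, F X.
        T (X | X): β-rule — branch into T X  //  T X.
          branch 2.1.1 (add T X):
            × closes — contains both X and ~X.
          branch 2.1.2 (add T X):
            × closes — contains both X and ~X.
      branch 2.2 (add T (~Y <-> ~Z)):
        T (X | X): β-rule — branch into T X  //  T X.
          branch 2.2.1 (add T X):
            T (~Y <-> ~Z): β-rule — branch into T ~Y, T ~Z  //  F ~Y, F ~Z.
              branch 2.2.1.1 (add T ~Y, T ~Z):
                × closes — contains both Y and ~Y.
              branch 2.2.1.2 (add F ~Y, F ~Z):
                × closes — contains both Z and ~Z.
          branch 2.2.2 (add T X):
            T (~Y <-> ~Z): β-rule — branch into T ~Y, T ~Z  //  F ~Y, F ~Z.
              branch 2.2.2.1 (add T ~Y, T ~Z):
                × closes — contains both Y and ~Y.
              branch 2.2.2.2 (add F ~Y, F ~Z):
                × closes — contains both Z and ~Z.
All 12 branches close.
Every branch closed; the formula is unsatisfiable.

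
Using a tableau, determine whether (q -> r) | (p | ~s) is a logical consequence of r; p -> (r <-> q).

Initial set: {r; (p -> (r <-> q)); ~((q -> r) | (p | ~s))}.
~((q -> r) | (p | ~s)): α-rule — add ~(q -> r), ~(p | ~s).
~(q -> r): α-rule — add q, ~r.
× closes — contains both r and ~r.
All 1 branch closes.
Every branch closed, so the premises entail the conclusion.

Yes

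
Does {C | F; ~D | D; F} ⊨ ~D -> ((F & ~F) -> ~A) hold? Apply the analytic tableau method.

Initial set: {(C | F); (~D | D); F; ~(~D -> ((F & ~F) -> ~A))}.
~(~D -> ((F & ~F) -> ~A)): α-rule — add ~D, ~((F & ~F) -> ~A).
~((F & ~F) -> ~A): α-rule — add (F & ~F), ~~A.
(F & ~F): α-rule — add F, ~F.
× closes — contains both F and ~F.
All 1 branch closes.
Every branch closed, so the premises entail the conclusion.

Yes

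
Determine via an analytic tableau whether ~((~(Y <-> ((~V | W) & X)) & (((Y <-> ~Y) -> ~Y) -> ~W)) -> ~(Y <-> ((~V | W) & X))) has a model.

Unsatisfiable

Initial set: {~((~(Y <-> ((~V | W) & X)) & (((Y <-> ~Y) -> ~Y) -> ~W)) -> ~(Y <-> ((~V | W) & X)))}.
~((~(Y <-> ((~V | W) & X)) & (((Y <-> ~Y) -> ~Y) -> ~W)) -> ~(Y <-> ((~V | W) & X))): α-rule — add (~(Y <-> ((~V | W) & X)) & (((Y <-> ~Y) -> ~Y) -> ~W)), ~~(Y <-> ((~V | W) & X)).
(~(Y <-> ((~V | W) & X)) & (((Y <-> ~Y) -> ~Y) -> ~W)): α-rule — add ~(Y <-> ((~V | W) & X)), (((Y <-> ~Y) -> ~Y) -> ~W).
~~(Y <-> ((~V | W) & X)): β-rule — branch into Y, ((~V | W) & X)  //  ~Y, ~((~V | W) & X).
  branch 1 (add Y, ((~V | W) & X)):
    ((~V | W) & X): α-rule — add (~V | W), X.
    ~(Y <-> ((~V | W) & X)): β-rule — branch into Y, ~((~V | W) & X)  //  ~Y, ((~V | W) & X).
      branch 1.1 (add Y, ~((~V | W) & X)):
        (((Y <-> ~Y) -> ~Y) -> ~W): β-rule — branch into ~((Y <-> ~Y) -> ~Y)  //  ~W.
          branch 1.1.1 (add ~((Y <-> ~Y) -> ~Y)):
            ~((Y <-> ~Y) -> ~Y): α-rule — add (Y <-> ~Y), ~~Y.
            (~V | W): β-rule — branch into ~V  //  W.
              branch 1.1.1.1 (add ~V):
                ~((~V | W) & X): β-rule — branch into ~(~V | W)  //  ~X.
                  branch 1.1.1.1.1 (add ~(~V | W)):
                    ~(~V | W): α-rule — add ~~V, ~W.
                    × closes — contains both V and ~V.
                  branch 1.1.1.1.2 (add ~X):
                    × closes — contains both X and ~X.
              branch 1.1.1.2 (add W):
                ~((~V | W) & X): β-rule — branch into ~(~V | W)  //  ~X.
                  branch 1.1.1.2.1 (add ~(~V | W)):
                    ~(~V | W): α-rule — add ~~V, ~W.
                    × closes — contains both W and ~W.
                  branch 1.1.1.2.2 (add ~X):
                    × closes — contains both X and ~X.
          branch 1.1.2 (add ~W):
            (~V | W): β-rule — branch into ~V  //  W.
              branch 1.1.2.1 (add ~V):
                ~((~V | W) & X): β-rule — branch into ~(~V | W)  //  ~X.
                  branch 1.1.2.1.1 (add ~(~V | W)):
                    ~(~V | W): α-rule — add ~~V, ~W.
                    × closes — contains both V and ~V.
                  branch 1.1.2.1.2 (add ~X):
                    × closes — contains both X and ~X.
              branch 1.1.2.2 (add W):
                × closes — contains both W and ~W.
      branch 1.2 (add ~Y, ((~V | W) & X)):
        × closes — contains both Y and ~Y.
  branch 2 (add ~Y, ~((~V | W) & X)):
    ~(Y <-> ((~V | W) & X)): β-rule — branch into Y, ~((~V | W) & X)  //  ~Y, ((~V | W) & X).
      branch 2.1 (add Y, ~((~V | W) & X)):
        × closes — contains both Y and ~Y.
      branch 2.2 (add ~Y, ((~V | W) & X)):
        ((~V | W) & X): α-rule — add (~V | W), X.
        (((Y <-> ~Y) -> ~Y) -> ~W): β-rule — branch into ~((Y <-> ~Y) -> ~Y)  //  ~W.
          branch 2.2.1 (add ~((Y <-> ~Y) -> ~Y)):
            ~((Y <-> ~Y) -> ~Y): α-rule — add (Y <-> ~Y), ~~Y.
            × closes — contains both Y and ~Y.
          branch 2.2.2 (add ~W):
            ~((~V | W) & X): β-rule — branch into ~(~V | W)  //  ~X.
              branch 2.2.2.1 (add ~(~V | W)):
                ~(~V | W): α-rule — add ~~V, ~W.
                (~V | W): β-rule — branch into ~V  //  W.
                  branch 2.2.2.1.1 (add ~V):
                    × closes — contains both V and ~V.
                  branch 2.2.2.1.2 (add W):
                    × closes — contains both W and ~W.
              branch 2.2.2.2 (add ~X):
                × closes — contains both X and ~X.
All 13 branches close.
Every branch closed; the formula is unsatisfiable.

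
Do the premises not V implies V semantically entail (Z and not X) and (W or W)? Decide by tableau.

Initial set: {(not V implies V); not ((Z and not X) and (W or W))}.
(not V implies V): β-rule — branch into not not V  //  V.
  branch 1 (add not not V):
    not ((Z and not X) and (W or W)): β-rule — branch into not (Z and not X)  //  not (W or W).
      branch 1.1 (add not (Z and not X)):
        not (Z and not X): β-rule — branch into not Z  //  not not X.
          branch 1.1.1 (add not Z):
            ○ open, literals {V=1, Z=0}.
          branch 1.1.2 (add not not X):
            ○ open, literals {V=1, X=1}.
      branch 1.2 (add not (W or W)):
        not (W or W): α-rule — add not W, not W.
        ○ open, literals {V=1, W=0}.
  branch 2 (add V):
    not ((Z and not X) and (W or W)): β-rule — branch into not (Z and not X)  //  not (W or W).
      branch 2.1 (add not (Z and not X)):
        not (Z and not X): β-rule — branch into not Z  //  not not X.
          branch 2.1.1 (add not Z):
            ○ open, literals {V=1, Z=0}.
          branch 2.1.2 (add not not X):
            ○ open, literals {V=1, X=1}.
      branch 2.2 (add not (W or W)):
        not (W or W): α-rule — add not W, not W.
        ○ open, literals {V=1, W=0}.
0 branches closed, 6 open.
An open branch gives a countermodel: V=1, Z=0 (unmentioned atoms arbitrary); the premises hold there but the conclusion fails.

No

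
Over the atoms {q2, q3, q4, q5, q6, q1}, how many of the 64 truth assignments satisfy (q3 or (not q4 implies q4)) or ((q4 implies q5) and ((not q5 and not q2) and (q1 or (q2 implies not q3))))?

Initial set: {((q3 or (not q4 implies q4)) or ((q4 implies q5) and ((not q5 and not q2) and (q1 or (q2 implies not q3)))))}.
((q3 or (not q4 implies q4)) or ((q4 implies q5) and ((not q5 and not q2) and (q1 or (q2 implies not q3))))): β-rule — branch into (q3 or (not q4 implies q4))  //  ((q4 implies q5) and ((not q5 and not q2) and (q1 or (q2 implies not q3)))).
  branch 1 (add (q3 or (not q4 implies q4))):
    (q3 or (not q4 implies q4)): β-rule — branch into q3  //  (not q4 implies q4).
      branch 1.1 (add q3):
        ○ open, literals {q3=true}.
      branch 1.2 (add (not q4 implies q4)):
        (not q4 implies q4): β-rule — branch into not not q4  //  q4.
          branch 1.2.1 (add not not q4):
            ○ open, literals {q4=true}.
          branch 1.2.2 (add q4):
            ○ open, literals {q4=true}.
  branch 2 (add ((q4 implies q5) and ((not q5 and not q2) and (q1 or (q2 implies not q3))))):
    ((q4 implies q5) and ((not q5 and not q2) and (q1 or (q2 implies not q3)))): α-rule — add (q4 implies q5), ((not q5 and not q2) and (q1 or (q2 implies not q3))).
    ((not q5 and not q2) and (q1 or (q2 implies not q3))): α-rule — add (not q5 and not q2), (q1 or (q2 implies not q3)).
    (not q5 and not q2): α-rule — add not q5, not q2.
    (q4 implies q5): β-rule — branch into not q4  //  q5.
      branch 2.1 (add not q4):
        (q1 or (q2 implies not q3)): β-rule — branch into q1  //  (q2 implies not q3).
          branch 2.1.1 (add q1):
            ○ open, literals {q1=true, q2=false, q4=false, q5=false}.
          branch 2.1.2 (add (q2 implies not q3)):
            (q2 implies not q3): β-rule — branch into not q2  //  not q3.
              branch 2.1.2.1 (add not q2):
                ○ open, literals {q2=false, q4=false, q5=false}.
              branch 2.1.2.2 (add not q3):
                ○ open, literals {q2=false, q3=false, q4=false, q5=false}.
      branch 2.2 (add q5):
        × closes — contains both q5 and not q5.
1 branch closed, 6 open.
Each open branch fixes some atoms; the unmentioned ones are free. Counting distinct full assignments: branch {q3=true} (q2, q4, q5, q6, q1) contributes 32 new; branch {q4=true} (q2, q3, q5, q6, q1) contributes 16 new; branch {q4=true} (q2, q3, q5, q6, q1) contributes 0 new; branch {q1=true, q2=false, q4=false, q5=false} (q3, q6) contributes 2 new; branch {q2=false, q4=false, q5=false} (q3, q6, q1) contributes 2 new; branch {q2=false, q3=false, q4=false, q5=false} (q6, q1) contributes 0 new. Total: 52.

52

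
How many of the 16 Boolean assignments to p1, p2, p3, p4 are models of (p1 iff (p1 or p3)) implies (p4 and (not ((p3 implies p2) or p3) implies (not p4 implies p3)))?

Initial set: {((p1 iff (p1 or p3)) implies (p4 and (not ((p3 implies p2) or p3) implies (not p4 implies p3))))}.
((p1 iff (p1 or p3)) implies (p4 and (not ((p3 implies p2) or p3) implies (not p4 implies p3)))): β-rule — branch into not (p1 iff (p1 or p3))  //  (p4 and (not ((p3 implies p2) or p3) implies (not p4 implies p3))).
  branch 1 (add not (p1 iff (p1 or p3))):
    not (p1 iff (p1 or p3)): β-rule — branch into p1, not (p1 or p3)  //  not p1, (p1 or p3).
      branch 1.1 (add p1, not (p1 or p3)):
        not (p1 or p3): α-rule — add not p1, not p3.
        × closes — contains both p1 and not p1.
      branch 1.2 (add not p1, (p1 or p3)):
        (p1 or p3): β-rule — branch into p1  //  p3.
          branch 1.2.1 (add p1):
            × closes — contains both p1 and not p1.
          branch 1.2.2 (add p3):
            ○ open, literals {p1=false, p3=true}.
  branch 2 (add (p4 and (not ((p3 implies p2) or p3) implies (not p4 implies p3)))):
    (p4 and (not ((p3 implies p2) or p3) implies (not p4 implies p3))): α-rule — add p4, (not ((p3 implies p2) or p3) implies (not p4 implies p3)).
    (not ((p3 implies p2) or p3) implies (not p4 implies p3)): β-rule — branch into not not ((p3 implies p2) or p3)  //  (not p4 implies p3).
      branch 2.1 (add not not ((p3 implies p2) or p3)):
        not not ((p3 implies p2) or p3): β-rule — branch into (p3 implies p2)  //  p3.
          branch 2.1.1 (add (p3 implies p2)):
            (p3 implies p2): β-rule — branch into not p3  //  p2.
              branch 2.1.1.1 (add not p3):
                ○ open, literals {p3=false, p4=true}.
              branch 2.1.1.2 (add p2):
                ○ open, literals {p2=true, p4=true}.
          branch 2.1.2 (add p3):
            ○ open, literals {p3=true, p4=true}.
      branch 2.2 (add (not p4 implies p3)):
        (not p4 implies p3): β-rule — branch into not not p4  //  p3.
          branch 2.2.1 (add not not p4):
            ○ open, literals {p4=true}.
          branch 2.2.2 (add p3):
            ○ open, literals {p3=true, p4=true}.
2 branches closed, 6 open.
Each open branch fixes some atoms; the unmentioned ones are free. Counting distinct full assignments: branch {p1=false, p3=true} (p2, p4) contributes 4 new; branch {p3=false, p4=true} (p1, p2) contributes 4 new; branch {p2=true, p4=true} (p1, p3) contributes 1 new; branch {p3=true, p4=true} (p1, p2) contributes 1 new; branch {p4=true} (p1, p2, p3) contributes 0 new; branch {p3=true, p4=true} (p1, p2) contributes 0 new. Total: 10.

10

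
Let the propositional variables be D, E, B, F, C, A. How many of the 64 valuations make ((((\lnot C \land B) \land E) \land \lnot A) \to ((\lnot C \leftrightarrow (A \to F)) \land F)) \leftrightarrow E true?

30

Initial set: {(((((\lnot C \land B) \land E) \land \lnot A) \to ((\lnot C \leftrightarrow (A \to F)) \land F)) \leftrightarrow E)}.
(((((\lnot C \land B) \land E) \land \lnot A) \to ((\lnot C \leftrightarrow (A \to F)) \land F)) \leftrightarrow E): β-rule — branch into ((((\lnot C \land B) \land E) \land \lnot A) \to ((\lnot C \leftrightarrow (A \to F)) \land F)), E  //  \lnot ((((\lnot C \land B) \land E) \land \lnot A) \to ((\lnot C \leftrightarrow (A \to F)) \land F)), \lnot E.
  branch 1 (add ((((\lnot C \land B) \land E) \land \lnot A) \to ((\lnot C \leftrightarrow (A \to F)) \land F)), E):
    ((((\lnot C \land B) \land E) \land \lnot A) \to ((\lnot C \leftrightarrow (A \to F)) \land F)): β-rule — branch into \lnot (((\lnot C \land B) \land E) \land \lnot A)  //  ((\lnot C \leftrightarrow (A \to F)) \land F).
      branch 1.1 (add \lnot (((\lnot C \land B) \land E) \land \lnot A)):
        \lnot (((\lnot C \land B) \land E) \land \lnot A): β-rule — branch into \lnot ((\lnot C \land B) \land E)  //  \lnot \lnot A.
          branch 1.1.1 (add \lnot ((\lnot C \land B) \land E)):
            \lnot ((\lnot C \land B) \land E): β-rule — branch into \lnot (\lnot C \land B)  //  \lnot E.
              branch 1.1.1.1 (add \lnot (\lnot C \land B)):
                \lnot (\lnot C \land B): β-rule — branch into \lnot \lnot C  //  \lnot B.
                  branch 1.1.1.1.1 (add \lnot \lnot C):
                    ○ open, literals {C=T, E=T}.
                  branch 1.1.1.1.2 (add \lnot B):
                    ○ open, literals {B=F, E=T}.
              branch 1.1.1.2 (add \lnot E):
                × closes — contains both E and \lnot E.
          branch 1.1.2 (add \lnot \lnot A):
            ○ open, literals {A=T, E=T}.
      branch 1.2 (add ((\lnot C \leftrightarrow (A \to F)) \land F)):
        ((\lnot C \leftrightarrow (A \to F)) \land F): α-rule — add (\lnot C \leftrightarrow (A \to F)), F.
        (\lnot C \leftrightarrow (A \to F)): β-rule — branch into \lnot C, (A \to F)  //  \lnot \lnot C, \lnot (A \to F).
          branch 1.2.1 (add \lnot C, (A \to F)):
            (A \to F): β-rule — branch into \lnot A  //  F.
              branch 1.2.1.1 (add \lnot A):
                ○ open, literals {A=F, C=F, E=T, F=T}.
              branch 1.2.1.2 (add F):
                ○ open, literals {C=F, E=T, F=T}.
          branch 1.2.2 (add \lnot \lnot C, \lnot (A \to F)):
            \lnot (A \to F): α-rule — add A, \lnot F.
            × closes — contains both F and \lnot F.
  branch 2 (add \lnot ((((\lnot C \land B) \land E) \land \lnot A) \to ((\lnot C \leftrightarrow (A \to F)) \land F)), \lnot E):
    \lnot ((((\lnot C \land B) \land E) \land \lnot A) \to ((\lnot C \leftrightarrow (A \to F)) \land F)): α-rule — add (((\lnot C \land B) \land E) \land \lnot A), \lnot ((\lnot C \leftrightarrow (A \to F)) \land F).
    (((\lnot C \land B) \land E) \land \lnot A): α-rule — add ((\lnot C \land B) \land E), \lnot A.
    ((\lnot C \land B) \land E): α-rule — add (\lnot C \land B), E.
    × closes — contains both E and \lnot E.
3 branches closed, 5 open.
Each open branch fixes some atoms; the unmentioned ones are free. Counting distinct full assignments: branch {C=T, E=T} (D, B, F, A) contributes 16 new; branch {B=F, E=T} (D, F, C, A) contributes 8 new; branch {A=T, E=T} (D, B, F, C) contributes 4 new; branch {A=F, C=F, E=T, F=T} (D, B) contributes 2 new; branch {C=F, E=T, F=T} (D, B, A) contributes 0 new. Total: 30.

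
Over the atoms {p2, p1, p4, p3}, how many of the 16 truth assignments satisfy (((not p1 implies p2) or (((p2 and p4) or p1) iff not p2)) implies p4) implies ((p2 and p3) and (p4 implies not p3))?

Initial set: {((((not p1 implies p2) or (((p2 and p4) or p1) iff not p2)) implies p4) implies ((p2 and p3) and (p4 implies not p3)))}.
((((not p1 implies p2) or (((p2 and p4) or p1) iff not p2)) implies p4) implies ((p2 and p3) and (p4 implies not p3))): β-rule — branch into not (((not p1 implies p2) or (((p2 and p4) or p1) iff not p2)) implies p4)  //  ((p2 and p3) and (p4 implies not p3)).
  branch 1 (add not (((not p1 implies p2) or (((p2 and p4) or p1) iff not p2)) implies p4)):
    not (((not p1 implies p2) or (((p2 and p4) or p1) iff not p2)) implies p4): α-rule — add ((not p1 implies p2) or (((p2 and p4) or p1) iff not p2)), not p4.
    ((not p1 implies p2) or (((p2 and p4) or p1) iff not p2)): β-rule — branch into (not p1 implies p2)  //  (((p2 and p4) or p1) iff not p2).
      branch 1.1 (add (not p1 implies p2)):
        (not p1 implies p2): β-rule — branch into not not p1  //  p2.
          branch 1.1.1 (add not not p1):
            ○ open, literals {p1=true, p4=false}.
          branch 1.1.2 (add p2):
            ○ open, literals {p2=true, p4=false}.
      branch 1.2 (add (((p2 and p4) or p1) iff not p2)):
        (((p2 and p4) or p1) iff not p2): β-rule — branch into ((p2 and p4) or p1), not p2  //  not ((p2 and p4) or p1), not not p2.
          branch 1.2.1 (add ((p2 and p4) or p1), not p2):
            ((p2 and p4) or p1): β-rule — branch into (p2 and p4)  //  p1.
              branch 1.2.1.1 (add (p2 and p4)):
                (p2 and p4): α-rule — add p2, p4.
                × closes — contains both p2 and not p2.
              branch 1.2.1.2 (add p1):
                ○ open, literals {p1=true, p2=false, p4=false}.
          branch 1.2.2 (add not ((p2 and p4) or p1), not not p2):
            not ((p2 and p4) or p1): α-rule — add not (p2 and p4), not p1.
            not (p2 and p4): β-rule — branch into not p2  //  not p4.
              branch 1.2.2.1 (add not p2):
                × closes — contains both p2 and not p2.
              branch 1.2.2.2 (add not p4):
                ○ open, literals {p1=false, p2=true, p4=false}.
  branch 2 (add ((p2 and p3) and (p4 implies not p3))):
    ((p2 and p3) and (p4 implies not p3)): α-rule — add (p2 and p3), (p4 implies not p3).
    (p2 and p3): α-rule — add p2, p3.
    (p4 implies not p3): β-rule — branch into not p4  //  not p3.
      branch 2.1 (add not p4):
        ○ open, literals {p2=true, p3=true, p4=false}.
      branch 2.2 (add not p3):
        × closes — contains both p3 and not p3.
3 branches closed, 5 open.
Each open branch fixes some atoms; the unmentioned ones are free. Counting distinct full assignments: branch {p1=true, p4=false} (p2, p3) contributes 4 new; branch {p2=true, p4=false} (p1, p3) contributes 2 new; branch {p1=true, p2=false, p4=false} (p3) contributes 0 new; branch {p1=false, p2=true, p4=false} (p3) contributes 0 new; branch {p2=true, p3=true, p4=false} (p1) contributes 0 new. Total: 6.

6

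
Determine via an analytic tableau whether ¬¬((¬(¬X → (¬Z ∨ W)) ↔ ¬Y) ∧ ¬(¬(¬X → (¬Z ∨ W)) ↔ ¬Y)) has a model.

Initial set: {¬¬((¬(¬X → (¬Z ∨ W)) ↔ ¬Y) ∧ ¬(¬(¬X → (¬Z ∨ W)) ↔ ¬Y))}.
¬¬((¬(¬X → (¬Z ∨ W)) ↔ ¬Y) ∧ ¬(¬(¬X → (¬Z ∨ W)) ↔ ¬Y)): drop double negation, giving ((¬(¬X → (¬Z ∨ W)) ↔ ¬Y) ∧ ¬(¬(¬X → (¬Z ∨ W)) ↔ ¬Y)).
((¬(¬X → (¬Z ∨ W)) ↔ ¬Y) ∧ ¬(¬(¬X → (¬Z ∨ W)) ↔ ¬Y)): α-rule — add (¬(¬X → (¬Z ∨ W)) ↔ ¬Y), ¬(¬(¬X → (¬Z ∨ W)) ↔ ¬Y).
(¬(¬X → (¬Z ∨ W)) ↔ ¬Y): β-rule — branch into ¬(¬X → (¬Z ∨ W)), ¬Y  //  ¬¬(¬X → (¬Z ∨ W)), ¬¬Y.
  branch 1 (add ¬(¬X → (¬Z ∨ W)), ¬Y):
    ¬(¬X → (¬Z ∨ W)): α-rule — add ¬X, ¬(¬Z ∨ W).
    ¬(¬Z ∨ W): α-rule — add ¬¬Z, ¬W.
    ¬(¬(¬X → (¬Z ∨ W)) ↔ ¬Y): β-rule — branch into ¬(¬X → (¬Z ∨ W)), ¬¬Y  //  ¬¬(¬X → (¬Z ∨ W)), ¬Y.
      branch 1.1 (add ¬(¬X → (¬Z ∨ W)), ¬¬Y):
        × closes — contains both Y and ¬Y.
      branch 1.2 (add ¬¬(¬X → (¬Z ∨ W)), ¬Y):
        ¬¬(¬X → (¬Z ∨ W)): β-rule — branch into ¬¬X  //  (¬Z ∨ W).
          branch 1.2.1 (add ¬¬X):
            × closes — contains both X and ¬X.
          branch 1.2.2 (add (¬Z ∨ W)):
            (¬Z ∨ W): β-rule — branch into ¬Z  //  W.
              branch 1.2.2.1 (add ¬Z):
                × closes — contains both Z and ¬Z.
              branch 1.2.2.2 (add W):
                × closes — contains both W and ¬W.
  branch 2 (add ¬¬(¬X → (¬Z ∨ W)), ¬¬Y):
    ¬(¬(¬X → (¬Z ∨ W)) ↔ ¬Y): β-rule — branch into ¬(¬X → (¬Z ∨ W)), ¬¬Y  //  ¬¬(¬X → (¬Z ∨ W)), ¬Y.
      branch 2.1 (add ¬(¬X → (¬Z ∨ W)), ¬¬Y):
        ¬(¬X → (¬Z ∨ W)): α-rule — add ¬X, ¬(¬Z ∨ W).
        ¬(¬Z ∨ W): α-rule — add ¬¬Z, ¬W.
        ¬¬(¬X → (¬Z ∨ W)): β-rule — branch into ¬¬X  //  (¬Z ∨ W).
          branch 2.1.1 (add ¬¬X):
            × closes — contains both X and ¬X.
          branch 2.1.2 (add (¬Z ∨ W)):
            (¬Z ∨ W): β-rule — branch into ¬Z  //  W.
              branch 2.1.2.1 (add ¬Z):
                × closes — contains both Z and ¬Z.
              branch 2.1.2.2 (add W):
                × closes — contains both W and ¬W.
      branch 2.2 (add ¬¬(¬X → (¬Z ∨ W)), ¬Y):
        × closes — contains both Y and ¬Y.
All 8 branches close.
Every branch closed; the formula is unsatisfiable.

Unsatisfiable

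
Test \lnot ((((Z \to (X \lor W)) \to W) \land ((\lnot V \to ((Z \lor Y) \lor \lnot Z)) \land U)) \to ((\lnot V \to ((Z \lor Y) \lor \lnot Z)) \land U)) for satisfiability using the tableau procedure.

Unsatisfiable

Initial set: {\lnot ((((Z \to (X \lor W)) \to W) \land ((\lnot V \to ((Z \lor Y) \lor \lnot Z)) \land U)) \to ((\lnot V \to ((Z \lor Y) \lor \lnot Z)) \land U))}.
\lnot ((((Z \to (X \lor W)) \to W) \land ((\lnot V \to ((Z \lor Y) \lor \lnot Z)) \land U)) \to ((\lnot V \to ((Z \lor Y) \lor \lnot Z)) \land U)): α-rule — add (((Z \to (X \lor W)) \to W) \land ((\lnot V \to ((Z \lor Y) \lor \lnot Z)) \land U)), \lnot ((\lnot V \to ((Z \lor Y) \lor \lnot Z)) \land U).
(((Z \to (X \lor W)) \to W) \land ((\lnot V \to ((Z \lor Y) \lor \lnot Z)) \land U)): α-rule — add ((Z \to (X \lor W)) \to W), ((\lnot V \to ((Z \lor Y) \lor \lnot Z)) \land U).
((\lnot V \to ((Z \lor Y) \lor \lnot Z)) \land U): α-rule — add (\lnot V \to ((Z \lor Y) \lor \lnot Z)), U.
\lnot ((\lnot V \to ((Z \lor Y) \lor \lnot Z)) \land U): β-rule — branch into \lnot (\lnot V \to ((Z \lor Y) \lor \lnot Z))  //  \lnot U.
  branch 1 (add \lnot (\lnot V \to ((Z \lor Y) \lor \lnot Z))):
    \lnot (\lnot V \to ((Z \lor Y) \lor \lnot Z)): α-rule — add \lnot V, \lnot ((Z \lor Y) \lor \lnot Z).
    \lnot ((Z \lor Y) \lor \lnot Z): α-rule — add \lnot (Z \lor Y), \lnot \lnot Z.
    \lnot (Z \lor Y): α-rule — add \lnot Z, \lnot Y.
    × closes — contains both Z and \lnot Z.
  branch 2 (add \lnot U):
    × closes — contains both U and \lnot U.
All 2 branches close.
Every branch closed; the formula is unsatisfiable.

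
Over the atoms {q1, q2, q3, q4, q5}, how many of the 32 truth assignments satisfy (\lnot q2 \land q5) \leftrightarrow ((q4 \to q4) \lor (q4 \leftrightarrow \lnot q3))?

Initial set: {((\lnot q2 \land q5) \leftrightarrow ((q4 \to q4) \lor (q4 \leftrightarrow \lnot q3)))}.
((\lnot q2 \land q5) \leftrightarrow ((q4 \to q4) \lor (q4 \leftrightarrow \lnot q3))): β-rule — branch into (\lnot q2 \land q5), ((q4 \to q4) \lor (q4 \leftrightarrow \lnot q3))  //  \lnot (\lnot q2 \land q5), \lnot ((q4 \to q4) \lor (q4 \leftrightarrow \lnot q3)).
  branch 1 (add (\lnot q2 \land q5), ((q4 \to q4) \lor (q4 \leftrightarrow \lnot q3))):
    (\lnot q2 \land q5): α-rule — add \lnot q2, q5.
    ((q4 \to q4) \lor (q4 \leftrightarrow \lnot q3)): β-rule — branch into (q4 \to q4)  //  (q4 \leftrightarrow \lnot q3).
      branch 1.1 (add (q4 \to q4)):
        (q4 \to q4): β-rule — branch into \lnot q4  //  q4.
          branch 1.1.1 (add \lnot q4):
            ○ open, literals {q2=false, q4=false, q5=true}.
          branch 1.1.2 (add q4):
            ○ open, literals {q2=false, q4=true, q5=true}.
      branch 1.2 (add (q4 \leftrightarrow \lnot q3)):
        (q4 \leftrightarrow \lnot q3): β-rule — branch into q4, \lnot q3  //  \lnot q4, \lnot \lnot q3.
          branch 1.2.1 (add q4, \lnot q3):
            ○ open, literals {q2=false, q3=false, q4=true, q5=true}.
          branch 1.2.2 (add \lnot q4, \lnot \lnot q3):
            ○ open, literals {q2=false, q3=true, q4=false, q5=true}.
  branch 2 (add \lnot (\lnot q2 \land q5), \lnot ((q4 \to q4) \lor (q4 \leftrightarrow \lnot q3))):
    \lnot ((q4 \to q4) \lor (q4 \leftrightarrow \lnot q3)): α-rule — add \lnot (q4 \to q4), \lnot (q4 \leftrightarrow \lnot q3).
    \lnot (q4 \to q4): α-rule — add q4, \lnot q4.
    × closes — contains both q4 and \lnot q4.
1 branch closed, 4 open.
Each open branch fixes some atoms; the unmentioned ones are free. Counting distinct full assignments: branch {q2=false, q4=false, q5=true} (q1, q3) contributes 4 new; branch {q2=false, q4=true, q5=true} (q1, q3) contributes 4 new; branch {q2=false, q3=false, q4=true, q5=true} (q1) contributes 0 new; branch {q2=false, q3=true, q4=false, q5=true} (q1) contributes 0 new. Total: 8.

8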